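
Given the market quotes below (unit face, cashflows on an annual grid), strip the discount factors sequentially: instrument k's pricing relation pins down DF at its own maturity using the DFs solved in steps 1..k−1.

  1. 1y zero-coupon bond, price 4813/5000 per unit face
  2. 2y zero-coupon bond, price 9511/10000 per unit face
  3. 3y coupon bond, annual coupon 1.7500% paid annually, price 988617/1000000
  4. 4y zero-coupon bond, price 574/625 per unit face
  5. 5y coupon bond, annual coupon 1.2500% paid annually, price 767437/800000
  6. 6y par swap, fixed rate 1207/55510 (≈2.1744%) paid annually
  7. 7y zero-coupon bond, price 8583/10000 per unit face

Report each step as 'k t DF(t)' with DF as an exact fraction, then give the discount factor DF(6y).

step 1 [1y] zero: DF = P = 4813/5000 ≈ 0.962600
step 2 [2y] zero: DF = P = 9511/10000 ≈ 0.951100
step 3 [3y] bond c/1=7/400: DF=(988617/1000000 − 7/400·(0.962600+0.951100))/(1+7/400) = 9387/10000 ≈ 0.938700
step 4 [4y] zero: DF = P = 574/625 ≈ 0.918400
step 5 [5y] bond c/1=1/80: DF=(767437/800000 − 1/80·(0.962600+0.951100+0.938700+0.918400))/(1+1/80) = 9009/10000 ≈ 0.900900
step 6 [6y] swap r/1=1207/55510: DF=(1 − 1207/55510·(0.962600+0.951100+0.938700+0.918400+0.900900))/(1+1207/55510) = 8793/10000 ≈ 0.879300
step 7 [7y] zero: DF = P = 8583/10000 ≈ 0.858300

1 1 4813/5000
2 2 9511/10000
3 3 9387/10000
4 4 574/625
5 5 9009/10000
6 6 8793/10000
7 7 8583/10000
DF(6y) = 8793/10000 ≈ 0.879300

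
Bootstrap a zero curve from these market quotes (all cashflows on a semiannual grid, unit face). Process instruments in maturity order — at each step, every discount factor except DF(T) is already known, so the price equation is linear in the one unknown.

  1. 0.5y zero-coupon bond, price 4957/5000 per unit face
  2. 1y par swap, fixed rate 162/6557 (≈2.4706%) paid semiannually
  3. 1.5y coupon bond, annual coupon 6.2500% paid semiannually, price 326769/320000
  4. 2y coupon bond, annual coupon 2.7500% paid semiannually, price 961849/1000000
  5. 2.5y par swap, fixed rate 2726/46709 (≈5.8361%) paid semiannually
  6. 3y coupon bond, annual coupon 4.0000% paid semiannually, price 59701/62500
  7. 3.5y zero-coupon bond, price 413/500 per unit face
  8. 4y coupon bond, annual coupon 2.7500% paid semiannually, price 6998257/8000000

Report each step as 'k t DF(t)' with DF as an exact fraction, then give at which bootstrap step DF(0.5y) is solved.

step 1 [0.5y] zero: DF = P = 4957/5000 ≈ 0.991400
step 2 [1y] swap r/2=81/6557: DF=(1 − 81/6557·(0.991400))/(1+81/6557) = 9757/10000 ≈ 0.975700
step 3 [1.5y] bond c/2=1/32: DF=(326769/320000 − 1/32·(0.991400+0.975700))/(1+1/32) = 4653/5000 ≈ 0.930600
step 4 [2y] bond c/2=11/800: DF=(961849/1000000 − 11/800·(0.991400+0.975700+0.930600))/(1+11/800) = 1819/2000 ≈ 0.909500
step 5 [2.5y] swap r/2=1363/46709: DF=(1 − 1363/46709·(0.991400+0.975700+0.930600+0.909500))/(1+1363/46709) = 8637/10000 ≈ 0.863700
step 6 [3y] bond c/2=1/50: DF=(59701/62500 − 1/50·(0.991400+0.975700+0.930600+0.909500+0.863700))/(1+1/50) = 8449/10000 ≈ 0.844900
step 7 [3.5y] zero: DF = P = 413/500 ≈ 0.826000
step 8 [4y] bond c/2=11/800: DF=(6998257/8000000 − 11/800·(0.991400+0.975700+0.930600+0.909500+0.863700+0.844900+0.826000))/(1+11/800) = 7769/10000 ≈ 0.776900

1 1/2 4957/5000
2 1 9757/10000
3 3/2 4653/5000
4 2 1819/2000
5 5/2 8637/10000
6 3 8449/10000
7 7/2 413/500
8 4 7769/10000
DF(0.5y) is solved at step 1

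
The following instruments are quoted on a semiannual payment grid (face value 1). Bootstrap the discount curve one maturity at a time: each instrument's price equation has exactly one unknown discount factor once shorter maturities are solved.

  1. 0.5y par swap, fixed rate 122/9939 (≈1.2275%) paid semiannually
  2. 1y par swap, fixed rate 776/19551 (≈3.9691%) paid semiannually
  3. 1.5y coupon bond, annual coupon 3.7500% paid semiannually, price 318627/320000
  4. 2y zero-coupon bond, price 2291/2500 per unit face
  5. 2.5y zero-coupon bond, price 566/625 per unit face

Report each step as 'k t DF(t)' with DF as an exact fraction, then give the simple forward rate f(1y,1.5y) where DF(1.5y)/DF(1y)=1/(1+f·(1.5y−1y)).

step 1 [0.5y] swap r/2=61/9939: DF=(1 − 61/9939·(0))/(1+61/9939) = 9939/10000 ≈ 0.993900
step 2 [1y] swap r/2=388/19551: DF=(1 − 388/19551·(0.993900))/(1+388/19551) = 2403/2500 ≈ 0.961200
step 3 [1.5y] bond c/2=3/160: DF=(318627/320000 − 3/160·(0.993900+0.961200))/(1+3/160) = 4707/5000 ≈ 0.941400
step 4 [2y] zero: DF = P = 2291/2500 ≈ 0.916400
step 5 [2.5y] zero: DF = P = 566/625 ≈ 0.905600

1 1/2 9939/10000
2 1 2403/2500
3 3/2 4707/5000
4 2 2291/2500
5 5/2 566/625
f(1y,1.5y) = ((2403/2500)/(4707/5000) − 1)/(1/2) = 22/523 ≈ 4.2065%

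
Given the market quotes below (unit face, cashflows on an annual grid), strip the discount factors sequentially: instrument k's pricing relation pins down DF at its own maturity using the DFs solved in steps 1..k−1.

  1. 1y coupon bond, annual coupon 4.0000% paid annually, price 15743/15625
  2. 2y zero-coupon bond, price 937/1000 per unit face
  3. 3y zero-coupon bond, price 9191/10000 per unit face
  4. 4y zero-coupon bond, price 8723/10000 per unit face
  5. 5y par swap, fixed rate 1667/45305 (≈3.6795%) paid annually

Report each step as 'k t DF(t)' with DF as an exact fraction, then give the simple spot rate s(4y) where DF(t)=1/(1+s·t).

step 1 [1y] bond c/1=1/25: DF=(15743/15625 − 1/25·(0))/(1+1/25) = 1211/1250 ≈ 0.968800
step 2 [2y] zero: DF = P = 937/1000 ≈ 0.937000
step 3 [3y] zero: DF = P = 9191/10000 ≈ 0.919100
step 4 [4y] zero: DF = P = 8723/10000 ≈ 0.872300
step 5 [5y] swap r/1=1667/45305: DF=(1 − 1667/45305·(0.968800+0.937000+0.919100+0.872300))/(1+1667/45305) = 8333/10000 ≈ 0.833300

1 1 1211/1250
2 2 937/1000
3 3 9191/10000
4 4 8723/10000
5 5 8333/10000
s(4y) = (1/(8723/10000) − 1)/(4) = 1277/34892 ≈ 3.6599%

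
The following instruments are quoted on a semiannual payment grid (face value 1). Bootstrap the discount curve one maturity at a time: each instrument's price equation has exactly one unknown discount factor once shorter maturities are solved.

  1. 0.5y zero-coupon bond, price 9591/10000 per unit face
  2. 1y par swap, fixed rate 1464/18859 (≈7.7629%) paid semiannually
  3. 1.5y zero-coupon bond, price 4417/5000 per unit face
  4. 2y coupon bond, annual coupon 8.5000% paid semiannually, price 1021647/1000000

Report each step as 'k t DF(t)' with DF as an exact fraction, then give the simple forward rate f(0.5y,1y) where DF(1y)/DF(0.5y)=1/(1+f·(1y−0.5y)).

step 1 [0.5y] zero: DF = P = 9591/10000 ≈ 0.959100
step 2 [1y] swap r/2=732/18859: DF=(1 − 732/18859·(0.959100))/(1+732/18859) = 2317/2500 ≈ 0.926800
step 3 [1.5y] zero: DF = P = 4417/5000 ≈ 0.883400
step 4 [2y] bond c/2=17/400: DF=(1021647/1000000 − 17/400·(0.959100+0.926800+0.883400))/(1+17/400) = 8671/10000 ≈ 0.867100

1 1/2 9591/10000
2 1 2317/2500
3 3/2 4417/5000
4 2 8671/10000
f(0.5y,1y) = ((9591/10000)/(2317/2500) − 1)/(1/2) = 323/4634 ≈ 6.9702%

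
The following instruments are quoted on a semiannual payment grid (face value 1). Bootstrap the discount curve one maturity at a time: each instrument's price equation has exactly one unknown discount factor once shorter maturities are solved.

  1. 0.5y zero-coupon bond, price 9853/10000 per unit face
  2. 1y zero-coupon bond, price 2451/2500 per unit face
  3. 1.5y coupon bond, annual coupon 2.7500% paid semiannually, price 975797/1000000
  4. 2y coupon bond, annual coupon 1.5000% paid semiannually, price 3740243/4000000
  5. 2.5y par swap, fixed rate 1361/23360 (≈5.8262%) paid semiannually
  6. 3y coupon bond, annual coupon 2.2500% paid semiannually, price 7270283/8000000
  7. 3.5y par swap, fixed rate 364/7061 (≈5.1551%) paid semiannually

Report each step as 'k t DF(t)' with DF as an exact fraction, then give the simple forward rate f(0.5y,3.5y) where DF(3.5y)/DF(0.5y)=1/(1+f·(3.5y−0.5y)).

step 1 [0.5y] zero: DF = P = 9853/10000 ≈ 0.985300
step 2 [1y] zero: DF = P = 2451/2500 ≈ 0.980400
step 3 [1.5y] bond c/2=11/800: DF=(975797/1000000 − 11/800·(0.985300+0.980400))/(1+11/800) = 9359/10000 ≈ 0.935900
step 4 [2y] bond c/2=3/400: DF=(3740243/4000000 − 3/400·(0.985300+0.980400+0.935900))/(1+3/400) = 1813/2000 ≈ 0.906500
step 5 [2.5y] swap r/2=1361/46720: DF=(1 − 1361/46720·(0.985300+0.980400+0.935900+0.906500))/(1+1361/46720) = 8639/10000 ≈ 0.863900
step 6 [3y] bond c/2=9/800: DF=(7270283/8000000 − 9/800·(0.985300+0.980400+0.935900+0.906500+0.863900))/(1+9/800) = 8467/10000 ≈ 0.846700
step 7 [3.5y] swap r/2=182/7061: DF=(1 − 182/7061·(0.985300+0.980400+0.935900+0.906500+0.863900+0.846700))/(1+182/7061) = 4181/5000 ≈ 0.836200

1 1/2 9853/10000
2 1 2451/2500
3 3/2 9359/10000
4 2 1813/2000
5 5/2 8639/10000
6 3 8467/10000
7 7/2 4181/5000
f(0.5y,3.5y) = ((9853/10000)/(4181/5000) − 1)/(3) = 497/8362 ≈ 5.9436%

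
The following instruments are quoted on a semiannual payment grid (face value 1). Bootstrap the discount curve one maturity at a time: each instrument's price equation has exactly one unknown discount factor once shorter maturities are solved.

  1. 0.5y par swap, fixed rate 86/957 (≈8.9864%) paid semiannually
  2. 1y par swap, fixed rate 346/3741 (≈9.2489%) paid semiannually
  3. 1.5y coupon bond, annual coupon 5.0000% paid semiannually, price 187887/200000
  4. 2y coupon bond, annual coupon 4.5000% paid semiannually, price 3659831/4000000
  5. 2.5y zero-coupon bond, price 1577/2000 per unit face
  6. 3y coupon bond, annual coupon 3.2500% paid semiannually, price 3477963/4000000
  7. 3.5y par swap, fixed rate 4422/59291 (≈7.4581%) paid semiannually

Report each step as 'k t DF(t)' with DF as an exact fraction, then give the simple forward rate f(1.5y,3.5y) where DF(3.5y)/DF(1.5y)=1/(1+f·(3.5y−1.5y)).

step 1 [0.5y] swap r/2=43/957: DF=(1 − 43/957·(0))/(1+43/957) = 957/1000 ≈ 0.957000
step 2 [1y] swap r/2=173/3741: DF=(1 − 173/3741·(0.957000))/(1+173/3741) = 1827/2000 ≈ 0.913500
step 3 [1.5y] bond c/2=1/40: DF=(187887/200000 − 1/40·(0.957000+0.913500))/(1+1/40) = 8709/10000 ≈ 0.870900
step 4 [2y] bond c/2=9/400: DF=(3659831/4000000 − 9/400·(0.957000+0.913500+0.870900))/(1+9/400) = 1669/2000 ≈ 0.834500
step 5 [2.5y] zero: DF = P = 1577/2000 ≈ 0.788500
step 6 [3y] bond c/2=13/800: DF=(3477963/4000000 − 13/800·(0.957000+0.913500+0.870900+0.834500+0.788500))/(1+13/800) = 3929/5000 ≈ 0.785800
step 7 [3.5y] swap r/2=2211/59291: DF=(1 − 2211/59291·(0.957000+0.913500+0.870900+0.834500+0.788500+0.785800))/(1+2211/59291) = 7789/10000 ≈ 0.778900

1 1/2 957/1000
2 1 1827/2000
3 3/2 8709/10000
4 2 1669/2000
5 5/2 1577/2000
6 3 3929/5000
7 7/2 7789/10000
f(1.5y,3.5y) = ((8709/10000)/(7789/10000) − 1)/(2) = 460/7789 ≈ 5.9058%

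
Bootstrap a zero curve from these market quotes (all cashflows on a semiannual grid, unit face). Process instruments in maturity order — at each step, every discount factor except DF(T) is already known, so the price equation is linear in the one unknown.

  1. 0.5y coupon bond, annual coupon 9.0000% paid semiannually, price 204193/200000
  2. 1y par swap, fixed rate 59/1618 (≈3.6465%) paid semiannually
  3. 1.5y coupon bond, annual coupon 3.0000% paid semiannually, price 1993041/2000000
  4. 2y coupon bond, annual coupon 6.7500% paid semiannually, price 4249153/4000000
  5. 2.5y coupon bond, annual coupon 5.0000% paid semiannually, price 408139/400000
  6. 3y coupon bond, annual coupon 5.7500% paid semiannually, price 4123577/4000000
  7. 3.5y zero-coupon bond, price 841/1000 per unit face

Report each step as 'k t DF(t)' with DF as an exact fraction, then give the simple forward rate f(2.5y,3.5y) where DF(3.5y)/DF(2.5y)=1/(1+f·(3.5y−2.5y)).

step 1 [0.5y] bond c/2=9/200: DF=(204193/200000 − 9/200·(0))/(1+9/200) = 977/1000 ≈ 0.977000
step 2 [1y] swap r/2=59/3236: DF=(1 − 59/3236·(0.977000))/(1+59/3236) = 4823/5000 ≈ 0.964600
step 3 [1.5y] bond c/2=3/200: DF=(1993041/2000000 − 3/200·(0.977000+0.964600))/(1+3/200) = 9531/10000 ≈ 0.953100
step 4 [2y] bond c/2=27/800: DF=(4249153/4000000 − 27/800·(0.977000+0.964600+0.953100))/(1+27/800) = 9331/10000 ≈ 0.933100
step 5 [2.5y] bond c/2=1/40: DF=(408139/400000 − 1/40·(0.977000+0.964600+0.953100+0.933100))/(1+1/40) = 9021/10000 ≈ 0.902100
step 6 [3y] bond c/2=23/800: DF=(4123577/4000000 − 23/800·(0.977000+0.964600+0.953100+0.933100+0.902100))/(1+23/800) = 8699/10000 ≈ 0.869900
step 7 [3.5y] zero: DF = P = 841/1000 ≈ 0.841000

1 1/2 977/1000
2 1 4823/5000
3 3/2 9531/10000
4 2 9331/10000
5 5/2 9021/10000
6 3 8699/10000
7 7/2 841/1000
f(2.5y,3.5y) = ((9021/10000)/(841/1000) − 1)/(1) = 611/8410 ≈ 7.2652%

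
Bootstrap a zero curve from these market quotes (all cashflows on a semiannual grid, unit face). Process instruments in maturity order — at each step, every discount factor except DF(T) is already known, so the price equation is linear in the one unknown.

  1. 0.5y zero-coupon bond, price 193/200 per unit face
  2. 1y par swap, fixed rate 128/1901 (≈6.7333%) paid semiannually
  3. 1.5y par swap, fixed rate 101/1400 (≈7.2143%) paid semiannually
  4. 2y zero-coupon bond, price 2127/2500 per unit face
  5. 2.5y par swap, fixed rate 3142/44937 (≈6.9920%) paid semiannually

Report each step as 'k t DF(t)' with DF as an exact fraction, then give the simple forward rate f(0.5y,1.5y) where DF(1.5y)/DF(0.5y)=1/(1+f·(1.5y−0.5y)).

step 1 [0.5y] zero: DF = P = 193/200 ≈ 0.965000
step 2 [1y] swap r/2=64/1901: DF=(1 − 64/1901·(0.965000))/(1+64/1901) = 117/125 ≈ 0.936000
step 3 [1.5y] swap r/2=101/2800: DF=(1 − 101/2800·(0.965000+0.936000))/(1+101/2800) = 899/1000 ≈ 0.899000
step 4 [2y] zero: DF = P = 2127/2500 ≈ 0.850800
step 5 [2.5y] swap r/2=1571/44937: DF=(1 − 1571/44937·(0.965000+0.936000+0.899000+0.850800))/(1+1571/44937) = 8429/10000 ≈ 0.842900

1 1/2 193/200
2 1 117/125
3 3/2 899/1000
4 2 2127/2500
5 5/2 8429/10000
f(0.5y,1.5y) = ((193/200)/(899/1000) − 1)/(1) = 66/899 ≈ 7.3415%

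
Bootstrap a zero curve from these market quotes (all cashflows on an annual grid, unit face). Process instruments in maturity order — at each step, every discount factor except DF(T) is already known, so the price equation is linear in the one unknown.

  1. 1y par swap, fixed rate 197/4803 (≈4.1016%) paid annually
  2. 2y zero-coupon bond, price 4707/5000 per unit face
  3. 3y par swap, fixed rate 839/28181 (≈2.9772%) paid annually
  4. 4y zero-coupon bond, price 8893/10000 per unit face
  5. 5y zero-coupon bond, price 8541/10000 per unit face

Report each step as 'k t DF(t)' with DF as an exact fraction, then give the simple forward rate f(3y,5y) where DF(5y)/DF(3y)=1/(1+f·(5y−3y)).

step 1 [1y] swap r/1=197/4803: DF=(1 − 197/4803·(0))/(1+197/4803) = 4803/5000 ≈ 0.960600
step 2 [2y] zero: DF = P = 4707/5000 ≈ 0.941400
step 3 [3y] swap r/1=839/28181: DF=(1 − 839/28181·(0.960600+0.941400))/(1+839/28181) = 9161/10000 ≈ 0.916100
step 4 [4y] zero: DF = P = 8893/10000 ≈ 0.889300
step 5 [5y] zero: DF = P = 8541/10000 ≈ 0.854100

1 1 4803/5000
2 2 4707/5000
3 3 9161/10000
4 4 8893/10000
5 5 8541/10000
f(3y,5y) = ((9161/10000)/(8541/10000) − 1)/(2) = 310/8541 ≈ 3.6296%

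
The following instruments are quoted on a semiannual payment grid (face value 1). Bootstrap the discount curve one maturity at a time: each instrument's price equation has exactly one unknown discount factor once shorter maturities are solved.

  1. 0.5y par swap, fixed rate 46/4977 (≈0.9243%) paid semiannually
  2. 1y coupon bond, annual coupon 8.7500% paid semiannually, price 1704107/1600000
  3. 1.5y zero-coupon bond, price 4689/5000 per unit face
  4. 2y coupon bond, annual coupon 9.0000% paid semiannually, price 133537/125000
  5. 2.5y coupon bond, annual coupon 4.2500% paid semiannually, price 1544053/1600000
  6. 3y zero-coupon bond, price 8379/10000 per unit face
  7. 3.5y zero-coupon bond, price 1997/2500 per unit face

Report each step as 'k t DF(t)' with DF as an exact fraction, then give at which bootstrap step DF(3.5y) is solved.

1 1/2 4977/5000
2 1 9787/10000
3 3/2 4689/5000
4 2 8969/10000
5 5/2 8657/10000
6 3 8379/10000
7 7/2 1997/2500
DF(3.5y) is solved at step 7

step 1 [0.5y] swap r/2=23/4977: DF=(1 − 23/4977·(0))/(1+23/4977) = 4977/5000 ≈ 0.995400
step 2 [1y] bond c/2=7/160: DF=(1704107/1600000 − 7/160·(0.995400))/(1+7/160) = 9787/10000 ≈ 0.978700
step 3 [1.5y] zero: DF = P = 4689/5000 ≈ 0.937800
step 4 [2y] bond c/2=9/200: DF=(133537/125000 − 9/200·(0.995400+0.978700+0.937800))/(1+9/200) = 8969/10000 ≈ 0.896900
step 5 [2.5y] bond c/2=17/800: DF=(1544053/1600000 − 17/800·(0.995400+0.978700+0.937800+0.896900))/(1+17/800) = 8657/10000 ≈ 0.865700
step 6 [3y] zero: DF = P = 8379/10000 ≈ 0.837900
step 7 [3.5y] zero: DF = P = 1997/2500 ≈ 0.798800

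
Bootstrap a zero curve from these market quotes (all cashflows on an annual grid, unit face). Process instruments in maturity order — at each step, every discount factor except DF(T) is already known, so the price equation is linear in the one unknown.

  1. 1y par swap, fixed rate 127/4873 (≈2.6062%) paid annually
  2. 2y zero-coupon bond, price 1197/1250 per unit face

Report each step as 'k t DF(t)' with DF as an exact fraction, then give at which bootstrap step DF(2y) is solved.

step 1 [1y] swap r/1=127/4873: DF=(1 − 127/4873·(0))/(1+127/4873) = 4873/5000 ≈ 0.974600
step 2 [2y] zero: DF = P = 1197/1250 ≈ 0.957600

1 1 4873/5000
2 2 1197/1250
DF(2y) is solved at step 2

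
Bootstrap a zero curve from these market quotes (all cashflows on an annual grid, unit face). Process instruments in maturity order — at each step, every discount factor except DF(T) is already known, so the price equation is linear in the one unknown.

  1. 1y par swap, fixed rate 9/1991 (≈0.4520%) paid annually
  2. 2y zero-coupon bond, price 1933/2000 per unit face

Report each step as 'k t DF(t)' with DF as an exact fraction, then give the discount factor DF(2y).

step 1 [1y] swap r/1=9/1991: DF=(1 − 9/1991·(0))/(1+9/1991) = 1991/2000 ≈ 0.995500
step 2 [2y] zero: DF = P = 1933/2000 ≈ 0.966500

1 1 1991/2000
2 2 1933/2000
DF(2y) = 1933/2000 ≈ 0.966500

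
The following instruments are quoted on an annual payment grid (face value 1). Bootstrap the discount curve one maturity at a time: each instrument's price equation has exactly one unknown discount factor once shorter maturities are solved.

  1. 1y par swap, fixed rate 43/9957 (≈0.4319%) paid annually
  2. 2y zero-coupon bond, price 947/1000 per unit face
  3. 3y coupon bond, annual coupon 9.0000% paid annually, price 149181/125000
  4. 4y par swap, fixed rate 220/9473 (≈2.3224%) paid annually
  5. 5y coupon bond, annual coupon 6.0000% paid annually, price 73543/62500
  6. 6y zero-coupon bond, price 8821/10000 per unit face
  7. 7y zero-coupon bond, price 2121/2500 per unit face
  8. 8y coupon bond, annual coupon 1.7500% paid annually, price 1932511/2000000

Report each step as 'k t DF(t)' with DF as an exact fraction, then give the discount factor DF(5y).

step 1 [1y] swap r/1=43/9957: DF=(1 − 43/9957·(0))/(1+43/9957) = 9957/10000 ≈ 0.995700
step 2 [2y] zero: DF = P = 947/1000 ≈ 0.947000
step 3 [3y] bond c/1=9/100: DF=(149181/125000 − 9/100·(0.995700+0.947000))/(1+9/100) = 1869/2000 ≈ 0.934500
step 4 [4y] swap r/1=220/9473: DF=(1 − 220/9473·(0.995700+0.947000+0.934500))/(1+220/9473) = 114/125 ≈ 0.912000
step 5 [5y] bond c/1=3/50: DF=(73543/62500 − 3/50·(0.995700+0.947000+0.934500+0.912000))/(1+3/50) = 2239/2500 ≈ 0.895600
step 6 [6y] zero: DF = P = 8821/10000 ≈ 0.882100
step 7 [7y] zero: DF = P = 2121/2500 ≈ 0.848400
step 8 [8y] bond c/1=7/400: DF=(1932511/2000000 − 7/400·(0.995700+0.947000+0.934500+0.912000+0.895600+0.882100+0.848400))/(1+7/400) = 8393/10000 ≈ 0.839300

1 1 9957/10000
2 2 947/1000
3 3 1869/2000
4 4 114/125
5 5 2239/2500
6 6 8821/10000
7 7 2121/2500
8 8 8393/10000
DF(5y) = 2239/2500 ≈ 0.895600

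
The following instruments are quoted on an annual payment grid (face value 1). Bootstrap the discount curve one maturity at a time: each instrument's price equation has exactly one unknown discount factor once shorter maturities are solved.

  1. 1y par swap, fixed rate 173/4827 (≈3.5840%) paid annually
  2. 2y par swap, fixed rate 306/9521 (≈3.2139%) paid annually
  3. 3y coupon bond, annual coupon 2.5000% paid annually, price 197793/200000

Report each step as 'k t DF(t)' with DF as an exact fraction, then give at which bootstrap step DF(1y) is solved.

1 1 4827/5000
2 2 2347/2500
3 3 574/625
DF(1y) is solved at step 1

step 1 [1y] swap r/1=173/4827: DF=(1 − 173/4827·(0))/(1+173/4827) = 4827/5000 ≈ 0.965400
step 2 [2y] swap r/1=306/9521: DF=(1 − 306/9521·(0.965400))/(1+306/9521) = 2347/2500 ≈ 0.938800
step 3 [3y] bond c/1=1/40: DF=(197793/200000 − 1/40·(0.965400+0.938800))/(1+1/40) = 574/625 ≈ 0.918400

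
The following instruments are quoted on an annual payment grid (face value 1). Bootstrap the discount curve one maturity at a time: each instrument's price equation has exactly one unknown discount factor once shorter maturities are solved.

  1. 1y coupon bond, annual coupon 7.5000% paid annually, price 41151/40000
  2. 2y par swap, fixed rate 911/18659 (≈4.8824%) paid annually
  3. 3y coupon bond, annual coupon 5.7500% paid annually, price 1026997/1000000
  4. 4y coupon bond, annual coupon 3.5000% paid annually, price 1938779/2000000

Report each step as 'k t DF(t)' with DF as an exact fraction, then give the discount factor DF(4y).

1 1 957/1000
2 2 9089/10000
3 3 8697/10000
4 4 8441/10000
DF(4y) = 8441/10000 ≈ 0.844100

step 1 [1y] bond c/1=3/40: DF=(41151/40000 − 3/40·(0))/(1+3/40) = 957/1000 ≈ 0.957000
step 2 [2y] swap r/1=911/18659: DF=(1 − 911/18659·(0.957000))/(1+911/18659) = 9089/10000 ≈ 0.908900
step 3 [3y] bond c/1=23/400: DF=(1026997/1000000 − 23/400·(0.957000+0.908900))/(1+23/400) = 8697/10000 ≈ 0.869700
step 4 [4y] bond c/1=7/200: DF=(1938779/2000000 − 7/200·(0.957000+0.908900+0.869700))/(1+7/200) = 8441/10000 ≈ 0.844100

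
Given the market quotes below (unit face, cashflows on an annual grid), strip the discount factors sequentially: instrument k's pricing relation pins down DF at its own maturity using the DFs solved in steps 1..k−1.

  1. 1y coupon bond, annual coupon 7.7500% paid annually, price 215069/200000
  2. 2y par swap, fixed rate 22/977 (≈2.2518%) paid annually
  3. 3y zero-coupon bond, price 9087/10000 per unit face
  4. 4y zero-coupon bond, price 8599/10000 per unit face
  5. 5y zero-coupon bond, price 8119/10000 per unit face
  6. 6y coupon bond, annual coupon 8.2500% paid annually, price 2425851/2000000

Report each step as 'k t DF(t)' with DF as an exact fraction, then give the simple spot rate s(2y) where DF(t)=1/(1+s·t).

1 1 499/500
2 2 239/250
3 3 9087/10000
4 4 8599/10000
5 5 8119/10000
6 6 7749/10000
s(2y) = (1/(239/250) − 1)/(2) = 11/478 ≈ 2.3013%

step 1 [1y] bond c/1=31/400: DF=(215069/200000 − 31/400·(0))/(1+31/400) = 499/500 ≈ 0.998000
step 2 [2y] swap r/1=22/977: DF=(1 − 22/977·(0.998000))/(1+22/977) = 239/250 ≈ 0.956000
step 3 [3y] zero: DF = P = 9087/10000 ≈ 0.908700
step 4 [4y] zero: DF = P = 8599/10000 ≈ 0.859900
step 5 [5y] zero: DF = P = 8119/10000 ≈ 0.811900
step 6 [6y] bond c/1=33/400: DF=(2425851/2000000 − 33/400·(0.998000+0.956000+0.908700+0.859900+0.811900))/(1+33/400) = 7749/10000 ≈ 0.774900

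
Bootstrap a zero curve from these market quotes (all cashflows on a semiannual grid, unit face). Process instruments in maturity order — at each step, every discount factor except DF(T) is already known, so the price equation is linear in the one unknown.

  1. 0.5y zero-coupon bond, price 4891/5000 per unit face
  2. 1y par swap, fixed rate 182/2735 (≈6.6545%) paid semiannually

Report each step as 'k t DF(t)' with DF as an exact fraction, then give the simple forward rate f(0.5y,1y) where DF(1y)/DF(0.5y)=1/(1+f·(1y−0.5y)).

1 1/2 4891/5000
2 1 9363/10000
f(0.5y,1y) = ((4891/5000)/(9363/10000) − 1)/(1/2) = 838/9363 ≈ 8.9501%

step 1 [0.5y] zero: DF = P = 4891/5000 ≈ 0.978200
step 2 [1y] swap r/2=91/2735: DF=(1 − 91/2735·(0.978200))/(1+91/2735) = 9363/10000 ≈ 0.936300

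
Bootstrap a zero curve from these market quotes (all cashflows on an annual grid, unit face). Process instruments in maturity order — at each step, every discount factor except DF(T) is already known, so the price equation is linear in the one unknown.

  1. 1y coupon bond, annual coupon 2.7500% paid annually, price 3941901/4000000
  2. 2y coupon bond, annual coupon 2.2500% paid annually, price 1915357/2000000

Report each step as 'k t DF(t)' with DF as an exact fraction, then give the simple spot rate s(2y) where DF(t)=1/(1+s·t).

step 1 [1y] bond c/1=11/400: DF=(3941901/4000000 − 11/400·(0))/(1+11/400) = 9591/10000 ≈ 0.959100
step 2 [2y] bond c/1=9/400: DF=(1915357/2000000 − 9/400·(0.959100))/(1+9/400) = 1831/2000 ≈ 0.915500

1 1 9591/10000
2 2 1831/2000
s(2y) = (1/(1831/2000) − 1)/(2) = 169/3662 ≈ 4.6150%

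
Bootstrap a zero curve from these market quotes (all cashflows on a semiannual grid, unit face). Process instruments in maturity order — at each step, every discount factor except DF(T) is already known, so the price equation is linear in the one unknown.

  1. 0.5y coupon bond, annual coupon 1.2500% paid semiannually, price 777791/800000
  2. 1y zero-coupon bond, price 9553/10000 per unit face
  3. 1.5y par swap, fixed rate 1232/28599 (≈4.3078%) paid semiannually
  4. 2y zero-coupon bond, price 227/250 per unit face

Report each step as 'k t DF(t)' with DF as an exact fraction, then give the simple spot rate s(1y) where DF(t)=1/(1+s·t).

step 1 [0.5y] bond c/2=1/160: DF=(777791/800000 − 1/160·(0))/(1+1/160) = 4831/5000 ≈ 0.966200
step 2 [1y] zero: DF = P = 9553/10000 ≈ 0.955300
step 3 [1.5y] swap r/2=616/28599: DF=(1 − 616/28599·(0.966200+0.955300))/(1+616/28599) = 1173/1250 ≈ 0.938400
step 4 [2y] zero: DF = P = 227/250 ≈ 0.908000

1 1/2 4831/5000
2 1 9553/10000
3 3/2 1173/1250
4 2 227/250
s(1y) = (1/(9553/10000) − 1)/(1) = 447/9553 ≈ 4.6792%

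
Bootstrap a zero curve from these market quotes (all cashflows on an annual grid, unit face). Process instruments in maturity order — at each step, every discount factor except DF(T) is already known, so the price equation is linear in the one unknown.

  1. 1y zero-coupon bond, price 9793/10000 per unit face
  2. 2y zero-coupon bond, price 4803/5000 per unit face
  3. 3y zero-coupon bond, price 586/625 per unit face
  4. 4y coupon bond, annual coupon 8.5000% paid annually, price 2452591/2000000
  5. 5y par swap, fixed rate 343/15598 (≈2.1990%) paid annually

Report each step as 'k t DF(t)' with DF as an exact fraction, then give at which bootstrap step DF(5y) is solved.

step 1 [1y] zero: DF = P = 9793/10000 ≈ 0.979300
step 2 [2y] zero: DF = P = 4803/5000 ≈ 0.960600
step 3 [3y] zero: DF = P = 586/625 ≈ 0.937600
step 4 [4y] bond c/1=17/200: DF=(2452591/2000000 − 17/200·(0.979300+0.960600+0.937600))/(1+17/200) = 1131/1250 ≈ 0.904800
step 5 [5y] swap r/1=343/15598: DF=(1 − 343/15598·(0.979300+0.960600+0.937600+0.904800))/(1+343/15598) = 8971/10000 ≈ 0.897100

1 1 9793/10000
2 2 4803/5000
3 3 586/625
4 4 1131/1250
5 5 8971/10000
DF(5y) is solved at step 5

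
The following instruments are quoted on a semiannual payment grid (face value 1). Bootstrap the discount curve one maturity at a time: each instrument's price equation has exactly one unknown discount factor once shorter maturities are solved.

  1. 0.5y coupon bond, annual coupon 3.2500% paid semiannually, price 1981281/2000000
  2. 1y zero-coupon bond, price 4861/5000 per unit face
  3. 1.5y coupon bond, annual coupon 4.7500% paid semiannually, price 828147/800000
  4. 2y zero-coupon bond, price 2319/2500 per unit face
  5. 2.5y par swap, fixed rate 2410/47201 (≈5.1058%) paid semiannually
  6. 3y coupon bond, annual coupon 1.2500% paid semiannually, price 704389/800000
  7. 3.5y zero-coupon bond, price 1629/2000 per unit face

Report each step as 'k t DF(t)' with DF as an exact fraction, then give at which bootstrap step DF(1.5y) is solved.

step 1 [0.5y] bond c/2=13/800: DF=(1981281/2000000 − 13/800·(0))/(1+13/800) = 2437/2500 ≈ 0.974800
step 2 [1y] zero: DF = P = 4861/5000 ≈ 0.972200
step 3 [1.5y] bond c/2=19/800: DF=(828147/800000 − 19/800·(0.974800+0.972200))/(1+19/800) = 483/500 ≈ 0.966000
step 4 [2y] zero: DF = P = 2319/2500 ≈ 0.927600
step 5 [2.5y] swap r/2=1205/47201: DF=(1 − 1205/47201·(0.974800+0.972200+0.966000+0.927600))/(1+1205/47201) = 1759/2000 ≈ 0.879500
step 6 [3y] bond c/2=1/160: DF=(704389/800000 − 1/160·(0.974800+0.972200+0.966000+0.927600+0.879500))/(1+1/160) = 8457/10000 ≈ 0.845700
step 7 [3.5y] zero: DF = P = 1629/2000 ≈ 0.814500

1 1/2 2437/2500
2 1 4861/5000
3 3/2 483/500
4 2 2319/2500
5 5/2 1759/2000
6 3 8457/10000
7 7/2 1629/2000
DF(1.5y) is solved at step 3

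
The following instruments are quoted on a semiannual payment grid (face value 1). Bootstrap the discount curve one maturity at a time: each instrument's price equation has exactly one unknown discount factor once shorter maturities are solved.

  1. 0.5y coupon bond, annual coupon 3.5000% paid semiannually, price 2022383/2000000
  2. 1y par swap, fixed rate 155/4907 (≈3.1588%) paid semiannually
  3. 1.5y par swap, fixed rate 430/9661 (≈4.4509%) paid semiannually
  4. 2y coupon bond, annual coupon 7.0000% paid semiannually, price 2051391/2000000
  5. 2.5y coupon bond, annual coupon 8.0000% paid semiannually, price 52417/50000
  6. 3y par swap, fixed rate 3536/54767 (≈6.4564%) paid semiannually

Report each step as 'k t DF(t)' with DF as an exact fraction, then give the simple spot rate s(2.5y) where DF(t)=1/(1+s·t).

1 1/2 4969/5000
2 1 969/1000
3 3/2 1871/2000
4 2 893/1000
5 5/2 4311/5000
6 3 1029/1250
s(2.5y) = (1/(4311/5000) − 1)/(5/2) = 1378/21555 ≈ 6.3929%

step 1 [0.5y] bond c/2=7/400: DF=(2022383/2000000 − 7/400·(0))/(1+7/400) = 4969/5000 ≈ 0.993800
step 2 [1y] swap r/2=155/9814: DF=(1 − 155/9814·(0.993800))/(1+155/9814) = 969/1000 ≈ 0.969000
step 3 [1.5y] swap r/2=215/9661: DF=(1 − 215/9661·(0.993800+0.969000))/(1+215/9661) = 1871/2000 ≈ 0.935500
step 4 [2y] bond c/2=7/200: DF=(2051391/2000000 − 7/200·(0.993800+0.969000+0.935500))/(1+7/200) = 893/1000 ≈ 0.893000
step 5 [2.5y] bond c/2=1/25: DF=(52417/50000 − 1/25·(0.993800+0.969000+0.935500+0.893000))/(1+1/25) = 4311/5000 ≈ 0.862200
step 6 [3y] swap r/2=1768/54767: DF=(1 − 1768/54767·(0.993800+0.969000+0.935500+0.893000+0.862200))/(1+1768/54767) = 1029/1250 ≈ 0.823200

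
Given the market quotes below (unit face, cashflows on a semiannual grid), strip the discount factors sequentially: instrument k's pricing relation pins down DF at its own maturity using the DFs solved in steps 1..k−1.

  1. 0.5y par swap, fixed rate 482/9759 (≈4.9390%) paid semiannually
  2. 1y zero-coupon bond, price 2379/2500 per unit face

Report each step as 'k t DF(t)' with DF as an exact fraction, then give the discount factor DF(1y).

step 1 [0.5y] swap r/2=241/9759: DF=(1 − 241/9759·(0))/(1+241/9759) = 9759/10000 ≈ 0.975900
step 2 [1y] zero: DF = P = 2379/2500 ≈ 0.951600

1 1/2 9759/10000
2 1 2379/2500
DF(1y) = 2379/2500 ≈ 0.951600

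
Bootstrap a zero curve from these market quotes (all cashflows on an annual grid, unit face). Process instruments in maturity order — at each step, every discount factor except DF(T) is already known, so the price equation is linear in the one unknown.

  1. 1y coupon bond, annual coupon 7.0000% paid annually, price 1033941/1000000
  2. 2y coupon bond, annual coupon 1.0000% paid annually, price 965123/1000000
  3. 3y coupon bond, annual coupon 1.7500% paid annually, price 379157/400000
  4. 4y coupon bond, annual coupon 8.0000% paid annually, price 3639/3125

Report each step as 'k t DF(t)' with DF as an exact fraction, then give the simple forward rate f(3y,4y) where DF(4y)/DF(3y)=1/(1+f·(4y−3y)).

step 1 [1y] bond c/1=7/100: DF=(1033941/1000000 − 7/100·(0))/(1+7/100) = 9663/10000 ≈ 0.966300
step 2 [2y] bond c/1=1/100: DF=(965123/1000000 − 1/100·(0.966300))/(1+1/100) = 473/500 ≈ 0.946000
step 3 [3y] bond c/1=7/400: DF=(379157/400000 − 7/400·(0.966300+0.946000))/(1+7/400) = 8987/10000 ≈ 0.898700
step 4 [4y] bond c/1=2/25: DF=(3639/3125 − 2/25·(0.966300+0.946000+0.898700))/(1+2/25) = 87/100 ≈ 0.870000

1 1 9663/10000
2 2 473/500
3 3 8987/10000
4 4 87/100
f(3y,4y) = ((8987/10000)/(87/100) − 1)/(1) = 287/8700 ≈ 3.2989%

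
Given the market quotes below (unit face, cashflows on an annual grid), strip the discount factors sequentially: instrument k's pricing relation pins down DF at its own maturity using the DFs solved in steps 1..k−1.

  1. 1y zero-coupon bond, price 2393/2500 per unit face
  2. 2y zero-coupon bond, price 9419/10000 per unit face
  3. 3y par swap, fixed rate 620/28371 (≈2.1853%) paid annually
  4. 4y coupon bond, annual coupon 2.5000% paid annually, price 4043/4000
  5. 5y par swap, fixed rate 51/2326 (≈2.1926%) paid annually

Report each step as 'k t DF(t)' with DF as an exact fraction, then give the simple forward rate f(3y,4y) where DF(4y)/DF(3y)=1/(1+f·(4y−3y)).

step 1 [1y] zero: DF = P = 2393/2500 ≈ 0.957200
step 2 [2y] zero: DF = P = 9419/10000 ≈ 0.941900
step 3 [3y] swap r/1=620/28371: DF=(1 − 620/28371·(0.957200+0.941900))/(1+620/28371) = 469/500 ≈ 0.938000
step 4 [4y] bond c/1=1/40: DF=(4043/4000 − 1/40·(0.957200+0.941900+0.938000))/(1+1/40) = 9169/10000 ≈ 0.916900
step 5 [5y] swap r/1=51/2326: DF=(1 − 51/2326·(0.957200+0.941900+0.938000+0.916900))/(1+51/2326) = 449/500 ≈ 0.898000

1 1 2393/2500
2 2 9419/10000
3 3 469/500
4 4 9169/10000
5 5 449/500
f(3y,4y) = ((469/500)/(9169/10000) − 1)/(1) = 211/9169 ≈ 2.3012%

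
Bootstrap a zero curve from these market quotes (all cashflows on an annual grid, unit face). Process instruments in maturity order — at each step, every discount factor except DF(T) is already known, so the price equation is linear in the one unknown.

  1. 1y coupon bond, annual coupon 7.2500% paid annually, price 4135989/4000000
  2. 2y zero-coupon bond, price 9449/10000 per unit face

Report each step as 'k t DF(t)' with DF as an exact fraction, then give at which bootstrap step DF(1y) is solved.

step 1 [1y] bond c/1=29/400: DF=(4135989/4000000 − 29/400·(0))/(1+29/400) = 9641/10000 ≈ 0.964100
step 2 [2y] zero: DF = P = 9449/10000 ≈ 0.944900

1 1 9641/10000
2 2 9449/10000
DF(1y) is solved at step 1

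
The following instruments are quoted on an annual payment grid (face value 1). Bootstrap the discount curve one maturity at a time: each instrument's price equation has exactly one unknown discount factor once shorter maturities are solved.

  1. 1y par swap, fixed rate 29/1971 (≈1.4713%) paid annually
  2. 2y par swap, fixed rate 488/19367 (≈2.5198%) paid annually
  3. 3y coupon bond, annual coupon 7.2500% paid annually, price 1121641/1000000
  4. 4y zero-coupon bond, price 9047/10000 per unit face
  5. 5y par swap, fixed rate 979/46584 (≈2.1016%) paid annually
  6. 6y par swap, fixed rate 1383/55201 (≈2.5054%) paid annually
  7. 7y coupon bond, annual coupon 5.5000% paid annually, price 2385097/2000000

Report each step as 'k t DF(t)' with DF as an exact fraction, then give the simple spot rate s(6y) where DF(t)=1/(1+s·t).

step 1 [1y] swap r/1=29/1971: DF=(1 − 29/1971·(0))/(1+29/1971) = 1971/2000 ≈ 0.985500
step 2 [2y] swap r/1=488/19367: DF=(1 − 488/19367·(0.985500))/(1+488/19367) = 1189/1250 ≈ 0.951200
step 3 [3y] bond c/1=29/400: DF=(1121641/1000000 − 29/400·(0.985500+0.951200))/(1+29/400) = 9149/10000 ≈ 0.914900
step 4 [4y] zero: DF = P = 9047/10000 ≈ 0.904700
step 5 [5y] swap r/1=979/46584: DF=(1 − 979/46584·(0.985500+0.951200+0.914900+0.904700))/(1+979/46584) = 9021/10000 ≈ 0.902100
step 6 [6y] swap r/1=1383/55201: DF=(1 − 1383/55201·(0.985500+0.951200+0.914900+0.904700+0.902100))/(1+1383/55201) = 8617/10000 ≈ 0.861700
step 7 [7y] bond c/1=11/200: DF=(2385097/2000000 − 11/200·(0.985500+0.951200+0.914900+0.904700+0.902100+0.861700))/(1+11/200) = 4213/5000 ≈ 0.842600

1 1 1971/2000
2 2 1189/1250
3 3 9149/10000
4 4 9047/10000
5 5 9021/10000
6 6 8617/10000
7 7 4213/5000
s(6y) = (1/(8617/10000) − 1)/(6) = 461/17234 ≈ 2.6749%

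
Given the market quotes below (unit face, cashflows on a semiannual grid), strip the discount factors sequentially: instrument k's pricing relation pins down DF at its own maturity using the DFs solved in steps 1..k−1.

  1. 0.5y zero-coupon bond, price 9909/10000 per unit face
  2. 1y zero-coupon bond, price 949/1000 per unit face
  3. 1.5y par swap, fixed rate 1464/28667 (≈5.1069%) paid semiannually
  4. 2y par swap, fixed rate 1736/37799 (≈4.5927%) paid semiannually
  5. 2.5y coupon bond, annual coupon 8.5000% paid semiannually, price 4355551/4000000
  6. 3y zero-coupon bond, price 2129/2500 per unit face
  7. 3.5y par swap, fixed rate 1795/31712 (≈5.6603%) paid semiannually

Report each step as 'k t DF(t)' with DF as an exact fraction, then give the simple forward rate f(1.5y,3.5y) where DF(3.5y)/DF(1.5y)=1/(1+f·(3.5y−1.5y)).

step 1 [0.5y] zero: DF = P = 9909/10000 ≈ 0.990900
step 2 [1y] zero: DF = P = 949/1000 ≈ 0.949000
step 3 [1.5y] swap r/2=732/28667: DF=(1 − 732/28667·(0.990900+0.949000))/(1+732/28667) = 2317/2500 ≈ 0.926800
step 4 [2y] swap r/2=868/37799: DF=(1 − 868/37799·(0.990900+0.949000+0.926800))/(1+868/37799) = 2283/2500 ≈ 0.913200
step 5 [2.5y] bond c/2=17/400: DF=(4355551/4000000 − 17/400·(0.990900+0.949000+0.926800+0.913200))/(1+17/400) = 1113/1250 ≈ 0.890400
step 6 [3y] zero: DF = P = 2129/2500 ≈ 0.851600
step 7 [3.5y] swap r/2=1795/63424: DF=(1 − 1795/63424·(0.990900+0.949000+0.926800+0.913200+0.890400+0.851600))/(1+1795/63424) = 1641/2000 ≈ 0.820500

1 1/2 9909/10000
2 1 949/1000
3 3/2 2317/2500
4 2 2283/2500
5 5/2 1113/1250
6 3 2129/2500
7 7/2 1641/2000
f(1.5y,3.5y) = ((2317/2500)/(1641/2000) − 1)/(2) = 1063/16410 ≈ 6.4778%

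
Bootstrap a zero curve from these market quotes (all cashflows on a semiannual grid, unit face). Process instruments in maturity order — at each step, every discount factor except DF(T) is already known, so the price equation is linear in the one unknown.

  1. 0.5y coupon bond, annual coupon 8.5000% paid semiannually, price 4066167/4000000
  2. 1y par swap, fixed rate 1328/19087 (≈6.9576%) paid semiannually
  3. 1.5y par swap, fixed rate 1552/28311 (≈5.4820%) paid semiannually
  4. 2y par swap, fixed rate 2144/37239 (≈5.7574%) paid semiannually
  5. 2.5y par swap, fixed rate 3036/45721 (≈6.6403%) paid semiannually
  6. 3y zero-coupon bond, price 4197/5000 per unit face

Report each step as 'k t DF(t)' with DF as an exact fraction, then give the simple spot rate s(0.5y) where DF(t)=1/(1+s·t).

step 1 [0.5y] bond c/2=17/400: DF=(4066167/4000000 − 17/400·(0))/(1+17/400) = 9751/10000 ≈ 0.975100
step 2 [1y] swap r/2=664/19087: DF=(1 − 664/19087·(0.975100))/(1+664/19087) = 1167/1250 ≈ 0.933600
step 3 [1.5y] swap r/2=776/28311: DF=(1 − 776/28311·(0.975100+0.933600))/(1+776/28311) = 1153/1250 ≈ 0.922400
step 4 [2y] swap r/2=1072/37239: DF=(1 − 1072/37239·(0.975100+0.933600+0.922400))/(1+1072/37239) = 558/625 ≈ 0.892800
step 5 [2.5y] swap r/2=1518/45721: DF=(1 − 1518/45721·(0.975100+0.933600+0.922400+0.892800))/(1+1518/45721) = 4241/5000 ≈ 0.848200
step 6 [3y] zero: DF = P = 4197/5000 ≈ 0.839400

1 1/2 9751/10000
2 1 1167/1250
3 3/2 1153/1250
4 2 558/625
5 5/2 4241/5000
6 3 4197/5000
s(0.5y) = (1/(9751/10000) − 1)/(1/2) = 498/9751 ≈ 5.1072%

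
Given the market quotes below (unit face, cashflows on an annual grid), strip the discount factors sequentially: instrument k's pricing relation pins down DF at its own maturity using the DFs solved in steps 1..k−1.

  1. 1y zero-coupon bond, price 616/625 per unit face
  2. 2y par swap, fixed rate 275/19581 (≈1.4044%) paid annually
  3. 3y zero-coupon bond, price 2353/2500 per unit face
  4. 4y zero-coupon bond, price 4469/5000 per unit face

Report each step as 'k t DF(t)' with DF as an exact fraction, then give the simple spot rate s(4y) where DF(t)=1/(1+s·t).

step 1 [1y] zero: DF = P = 616/625 ≈ 0.985600
step 2 [2y] swap r/1=275/19581: DF=(1 − 275/19581·(0.985600))/(1+275/19581) = 389/400 ≈ 0.972500
step 3 [3y] zero: DF = P = 2353/2500 ≈ 0.941200
step 4 [4y] zero: DF = P = 4469/5000 ≈ 0.893800

1 1 616/625
2 2 389/400
3 3 2353/2500
4 4 4469/5000
s(4y) = (1/(4469/5000) − 1)/(4) = 531/17876 ≈ 2.9705%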